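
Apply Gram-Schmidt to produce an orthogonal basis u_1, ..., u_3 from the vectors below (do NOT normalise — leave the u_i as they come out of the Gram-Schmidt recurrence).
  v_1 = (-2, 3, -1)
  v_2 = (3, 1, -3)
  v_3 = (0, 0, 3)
Orthogonal basis:
  u_1 = (-2, 3, -1)
  u_2 = (3, 1, -3)
  u_3 = (132/133, 297/266, 363/266)

Apply the Gram-Schmidt recurrence
  u_1 = v_1
  u_i = v_i − Σ_{j<i} ((v_i · u_j) / (u_j · u_j)) · u_j.

Step by step this gives:
  u_1 = (-2, 3, -1)
  u_2 = (3, 1, -3)
  u_3 = (132/133, 297/266, 363/266)

Orthogonality check:
  u_2 · u_1 = 0 (should be 0)
  u_3 · u_1 = 0 (should be 0)
  u_3 · u_2 = 0 (should be 0)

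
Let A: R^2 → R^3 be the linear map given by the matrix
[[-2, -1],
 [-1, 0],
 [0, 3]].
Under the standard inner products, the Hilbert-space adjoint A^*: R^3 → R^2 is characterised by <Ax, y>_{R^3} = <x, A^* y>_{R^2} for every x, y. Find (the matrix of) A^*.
A^* = A^T =
[[-2, -1, 0],
 [-1, 0, 3]]

For real matrices with standard dot products, the defining identity <Ax, y> = <x, A^* y> gives (Ax)^T y = x^T (A^*) y, i.e. x^T A^T y = x^T (A^*) y. Since this holds for all x, y, we must have A^* = A^T. Therefore
A^* =
[[-2, -1, 0],
 [-1, 0, 3]].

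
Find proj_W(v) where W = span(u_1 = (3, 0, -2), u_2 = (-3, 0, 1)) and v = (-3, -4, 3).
proj_W(v) = (-3, 0, 3)

Set up U = [u_1 | ... | u_2] ∈ R^(3×2). The projector onto W = col(U) is P = U (U^T U)^(-1) U^T.
Compute U^T U =
  [13, -11]
  [-11, 10],
and U^T v = (-15, 12).
Solve U^T U · c = U^T v for the coefficients: c = (-2, -1). The projection is proj_W(v) = U c.
Check: (v - proj_W(v)) · u_1 = 0  (should be 0).
Check: (v - proj_W(v)) · u_2 = 0  (should be 0).
Result: proj_W(v) = (-3, 0, 3).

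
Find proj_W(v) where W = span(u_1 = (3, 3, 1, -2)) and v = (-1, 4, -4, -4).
proj_W(v) = (39/23, 39/23, 13/23, -26/23)

Set up U = [u_1 | ... | u_1] ∈ R^(4×1). The projector onto W = col(U) is P = U (U^T U)^(-1) U^T.
Compute U^T U =
  [23],
and U^T v = (13).
Solve U^T U · c = U^T v for the coefficients: c = (13/23). The projection is proj_W(v) = U c.
Check: (v - proj_W(v)) · u_1 = 0  (should be 0).
Result: proj_W(v) = (39/23, 39/23, 13/23, -26/23).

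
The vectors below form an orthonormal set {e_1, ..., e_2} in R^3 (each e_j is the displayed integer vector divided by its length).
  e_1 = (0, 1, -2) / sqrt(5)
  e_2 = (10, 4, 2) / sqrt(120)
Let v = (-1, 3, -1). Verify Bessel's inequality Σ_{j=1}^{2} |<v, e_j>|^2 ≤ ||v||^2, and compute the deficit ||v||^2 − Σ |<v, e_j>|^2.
Σ |<v, e_j>|^2 = 5; ||v||^2 = 11; deficit = 6

Write each e_j = u_j / sqrt(<u_j, u_j>) where u_j is the displayed integer vector. Then <v, e_j> = <v, u_j> / sqrt(<u_j, u_j>), so |<v, e_j>|^2 = <v, u_j>^2 / <u_j, u_j>.
Coefficients: <v, e_1> = 5/sqrt(5), <v, e_2> = 0/sqrt(120).
Square and sum: Σ |<v, e_j>|^2 = 5.
Compute ||v||^2 = v·v = 11.
Deficit = 11 − 5 = 6 ≥ 0, confirming Bessel's inequality. (The deficit equals ||v − Σ <v,e_j> e_j||^2, the squared distance from v to span{e_j}.)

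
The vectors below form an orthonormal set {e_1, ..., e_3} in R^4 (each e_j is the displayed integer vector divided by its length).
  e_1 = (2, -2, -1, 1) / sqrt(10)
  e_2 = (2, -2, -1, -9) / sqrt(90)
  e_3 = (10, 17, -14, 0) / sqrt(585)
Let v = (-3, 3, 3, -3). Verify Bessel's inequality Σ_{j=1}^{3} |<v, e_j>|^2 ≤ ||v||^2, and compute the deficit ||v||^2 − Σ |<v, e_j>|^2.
Σ |<v, e_j>|^2 = 2259/65; ||v||^2 = 36; deficit = 81/65

Write each e_j = u_j / sqrt(<u_j, u_j>) where u_j is the displayed integer vector. Then <v, e_j> = <v, u_j> / sqrt(<u_j, u_j>), so |<v, e_j>|^2 = <v, u_j>^2 / <u_j, u_j>.
Coefficients: <v, e_1> = -18/sqrt(10), <v, e_2> = 12/sqrt(90), <v, e_3> = -21/sqrt(585).
Square and sum: Σ |<v, e_j>|^2 = 2259/65.
Compute ||v||^2 = v·v = 36.
Deficit = 36 − 2259/65 = 81/65 ≥ 0, confirming Bessel's inequality. (The deficit equals ||v − Σ <v,e_j> e_j||^2, the squared distance from v to span{e_j}.)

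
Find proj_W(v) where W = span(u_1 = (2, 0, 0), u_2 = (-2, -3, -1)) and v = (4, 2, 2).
proj_W(v) = (4, 12/5, 4/5)

Set up U = [u_1 | ... | u_2] ∈ R^(3×2). The projector onto W = col(U) is P = U (U^T U)^(-1) U^T.
Compute U^T U =
  [4, -4]
  [-4, 14],
and U^T v = (8, -16).
Solve U^T U · c = U^T v for the coefficients: c = (6/5, -4/5). The projection is proj_W(v) = U c.
Check: (v - proj_W(v)) · u_1 = 0  (should be 0).
Check: (v - proj_W(v)) · u_2 = 0  (should be 0).
Result: proj_W(v) = (4, 12/5, 4/5).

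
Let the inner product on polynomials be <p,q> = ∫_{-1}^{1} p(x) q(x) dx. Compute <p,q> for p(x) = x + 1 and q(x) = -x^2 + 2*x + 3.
<p,q> = 20/3

Expand the product: p(x)·q(x) = -x^3 + x^2 + 5*x + 3.
∫_{-1}^{1} of each monomial x^k gives [2/(k+1) if k even, 0 if k odd]. Integrating term-by-term (or equivalently evaluating the antiderivative F(x) = -x^4/4 + x^3/3 + 5*x^2/2 + 3*x at the endpoints):
  F(1) − F(−1) = 67/12 − (-13/12) = 20/3.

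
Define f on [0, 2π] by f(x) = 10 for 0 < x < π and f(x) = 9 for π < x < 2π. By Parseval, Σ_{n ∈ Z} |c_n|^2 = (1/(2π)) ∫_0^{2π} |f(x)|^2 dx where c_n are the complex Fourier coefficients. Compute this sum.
Σ |c_n|^2 = 181/2

Parseval equates the L^2 energy of f (normalised by 1/(2π)) with the ℓ^2 sum of its Fourier coefficients: (1/(2π)) ∫_0^{2π} |f|^2 = Σ |c_n|^2.
Compute the left side: (1/(2π)) [∫_0^π 10^2 dx + ∫_π^{2π} 9^2 dx] = (1/(2π)) · (100π + 81π) = (100 + 81)/2 = 181/2.
So Σ_{n ∈ Z} |c_n|^2 = 181/2.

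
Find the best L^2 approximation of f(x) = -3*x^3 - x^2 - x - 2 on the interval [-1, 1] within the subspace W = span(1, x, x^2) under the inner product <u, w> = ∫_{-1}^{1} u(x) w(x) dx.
g(x) = -x^2 - 14*x/5 - 2

The best approximation g ∈ W is the orthogonal projection of f onto W. Writing g = a_0 + a_1 x + a_2 x^2, the coefficients solve the normal equations G · a = b where
  G_{ij} = <φ_i, φ_j> and b_i = <f, φ_i>, with φ_0 = 1, φ_1 = x, φ_2 = x^2.
G =
  [2, 0, 2/3]
  [0, 2/3, 0]
  [2/3, 0, 2/5],
b = (-14/3, -28/15, -26/15).
Solving gives a_0 = -2, a_1 = -14/5, a_2 = -1, so
  g(x) = -x^2 - 14*x/5 - 2.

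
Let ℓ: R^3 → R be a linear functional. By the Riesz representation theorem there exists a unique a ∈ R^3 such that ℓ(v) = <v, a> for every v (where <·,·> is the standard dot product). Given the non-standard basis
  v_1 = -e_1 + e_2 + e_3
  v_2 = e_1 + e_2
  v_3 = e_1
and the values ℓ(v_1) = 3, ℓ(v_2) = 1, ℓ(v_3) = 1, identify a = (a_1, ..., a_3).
a = (1, 0, 4)

Write a = (a_1, ..., a_3) in the standard basis. For each basis vector v_i, ℓ(v_i) = <v_i, a> is a linear equation in the a_j's. Collect the n equations into a matrix system V a = ℓ, where row i of V is v_i (expressed in the standard basis). Since V is invertible (lower-triangular with 1s on the diagonal, up to permutation), solve by back-substitution:
  V =
[[-1, 1, 1],
 [1, 1, 0],
 [1, 0, 0]]
  V a = (3, 1, 1)
Solving gives a = (1, 0, 4).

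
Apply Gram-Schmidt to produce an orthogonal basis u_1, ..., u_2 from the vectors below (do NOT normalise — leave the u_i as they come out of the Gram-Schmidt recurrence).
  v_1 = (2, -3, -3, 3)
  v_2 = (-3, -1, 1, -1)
Orthogonal basis:
  u_1 = (2, -3, -3, 3)
  u_2 = (-75/31, -58/31, 4/31, -4/31)

Apply the Gram-Schmidt recurrence
  u_1 = v_1
  u_i = v_i − Σ_{j<i} ((v_i · u_j) / (u_j · u_j)) · u_j.

Step by step this gives:
  u_1 = (2, -3, -3, 3)
  u_2 = (-75/31, -58/31, 4/31, -4/31)

Orthogonality check:
  u_2 · u_1 = 0 (should be 0)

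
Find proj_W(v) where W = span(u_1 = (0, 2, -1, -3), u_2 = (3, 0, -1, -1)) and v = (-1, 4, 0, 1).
proj_W(v) = (-38/23, 71/69, 5/138, -137/138)

Set up U = [u_1 | ... | u_2] ∈ R^(4×2). The projector onto W = col(U) is P = U (U^T U)^(-1) U^T.
Compute U^T U =
  [14, 4]
  [4, 11],
and U^T v = (5, -4).
Solve U^T U · c = U^T v for the coefficients: c = (71/138, -38/69). The projection is proj_W(v) = U c.
Check: (v - proj_W(v)) · u_1 = 0  (should be 0).
Check: (v - proj_W(v)) · u_2 = 0  (should be 0).
Result: proj_W(v) = (-38/23, 71/69, 5/138, -137/138).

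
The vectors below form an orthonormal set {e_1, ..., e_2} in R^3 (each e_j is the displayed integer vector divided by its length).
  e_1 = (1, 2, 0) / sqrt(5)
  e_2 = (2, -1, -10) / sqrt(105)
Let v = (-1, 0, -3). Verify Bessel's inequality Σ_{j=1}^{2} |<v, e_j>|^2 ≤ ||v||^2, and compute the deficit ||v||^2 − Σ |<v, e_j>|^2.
Σ |<v, e_j>|^2 = 23/3; ||v||^2 = 10; deficit = 7/3

Write each e_j = u_j / sqrt(<u_j, u_j>) where u_j is the displayed integer vector. Then <v, e_j> = <v, u_j> / sqrt(<u_j, u_j>), so |<v, e_j>|^2 = <v, u_j>^2 / <u_j, u_j>.
Coefficients: <v, e_1> = -1/sqrt(5), <v, e_2> = 28/sqrt(105).
Square and sum: Σ |<v, e_j>|^2 = 23/3.
Compute ||v||^2 = v·v = 10.
Deficit = 10 − 23/3 = 7/3 ≥ 0, confirming Bessel's inequality. (The deficit equals ||v − Σ <v,e_j> e_j||^2, the squared distance from v to span{e_j}.)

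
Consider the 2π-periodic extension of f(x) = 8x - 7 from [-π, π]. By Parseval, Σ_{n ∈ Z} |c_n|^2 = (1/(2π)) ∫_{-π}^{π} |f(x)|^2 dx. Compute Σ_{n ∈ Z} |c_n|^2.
Σ |c_n|^2 = 64π^2/3 + 49

Expand and integrate term by term over [-π, π]:
  ∫ (8x)^2 dx = 64·(2π^3/3); ∫ 2·8·(-7)·x dx = 0 (odd integrand); ∫ (-7)^2 dx = 49·2π.
So (1/(2π)) ∫_{-π}^{π} (8x - 7)^2 dx = 64π^2/3 + 49 = 64π^2/3 + 49.
Parseval ⇒ Σ |c_n|^2 = 64π^2/3 + 49.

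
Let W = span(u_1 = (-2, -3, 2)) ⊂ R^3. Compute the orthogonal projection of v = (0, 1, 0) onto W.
proj_W(v) = (6/17, 9/17, -6/17)

Set up U = [u_1 | ... | u_1] ∈ R^(3×1). The projector onto W = col(U) is P = U (U^T U)^(-1) U^T.
Compute U^T U =
  [17],
and U^T v = (-3).
Solve U^T U · c = U^T v for the coefficients: c = (-3/17). The projection is proj_W(v) = U c.
Check: (v - proj_W(v)) · u_1 = 0  (should be 0).
Result: proj_W(v) = (6/17, 9/17, -6/17).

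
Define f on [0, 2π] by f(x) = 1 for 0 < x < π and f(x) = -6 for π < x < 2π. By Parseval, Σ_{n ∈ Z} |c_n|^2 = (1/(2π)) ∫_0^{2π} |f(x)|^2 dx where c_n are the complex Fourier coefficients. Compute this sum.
Σ |c_n|^2 = 37/2

Parseval equates the L^2 energy of f (normalised by 1/(2π)) with the ℓ^2 sum of its Fourier coefficients: (1/(2π)) ∫_0^{2π} |f|^2 = Σ |c_n|^2.
Compute the left side: (1/(2π)) [∫_0^π 1^2 dx + ∫_π^{2π} (-6)^2 dx] = (1/(2π)) · (1π + 36π) = (1 + 36)/2 = 37/2.
So Σ_{n ∈ Z} |c_n|^2 = 37/2.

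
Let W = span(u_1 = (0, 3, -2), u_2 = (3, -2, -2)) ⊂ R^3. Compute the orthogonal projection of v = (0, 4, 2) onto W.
proj_W(v) = (-60/31, 88/31, 8/31)

Set up U = [u_1 | ... | u_2] ∈ R^(3×2). The projector onto W = col(U) is P = U (U^T U)^(-1) U^T.
Compute U^T U =
  [13, -2]
  [-2, 17],
and U^T v = (8, -12).
Solve U^T U · c = U^T v for the coefficients: c = (16/31, -20/31). The projection is proj_W(v) = U c.
Check: (v - proj_W(v)) · u_1 = 0  (should be 0).
Check: (v - proj_W(v)) · u_2 = 0  (should be 0).
Result: proj_W(v) = (-60/31, 88/31, 8/31).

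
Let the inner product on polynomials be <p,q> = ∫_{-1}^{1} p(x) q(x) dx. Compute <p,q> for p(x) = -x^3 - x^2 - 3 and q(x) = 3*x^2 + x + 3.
<p,q> = -138/5

Expand the product: p(x)·q(x) = -3*x^5 - 4*x^4 - 4*x^3 - 12*x^2 - 3*x - 9.
∫_{-1}^{1} of each monomial x^k gives [2/(k+1) if k even, 0 if k odd]. Integrating term-by-term (or equivalently evaluating the antiderivative F(x) = -x^6/2 - 4*x^5/5 - x^4 - 4*x^3 - 3*x^2/2 - 9*x at the endpoints):
  F(1) − F(−1) = -84/5 − (54/5) = -138/5.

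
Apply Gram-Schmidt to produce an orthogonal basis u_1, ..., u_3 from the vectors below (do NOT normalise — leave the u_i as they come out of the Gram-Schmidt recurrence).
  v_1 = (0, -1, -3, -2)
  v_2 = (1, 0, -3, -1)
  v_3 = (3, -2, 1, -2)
Orthogonal basis:
  u_1 = (0, -1, -3, -2)
  u_2 = (1, 11/14, -9/14, 4/7)
  u_3 = (104/33, -5/3, 17/11, -49/33)

Apply the Gram-Schmidt recurrence
  u_1 = v_1
  u_i = v_i − Σ_{j<i} ((v_i · u_j) / (u_j · u_j)) · u_j.

Step by step this gives:
  u_1 = (0, -1, -3, -2)
  u_2 = (1, 11/14, -9/14, 4/7)
  u_3 = (104/33, -5/3, 17/11, -49/33)

Orthogonality check:
  u_2 · u_1 = 0 (should be 0)
  u_3 · u_1 = 0 (should be 0)
  u_3 · u_2 = 0 (should be 0)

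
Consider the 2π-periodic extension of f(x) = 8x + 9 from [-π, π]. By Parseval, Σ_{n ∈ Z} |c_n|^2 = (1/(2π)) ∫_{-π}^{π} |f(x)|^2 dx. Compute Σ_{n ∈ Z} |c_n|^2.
Σ |c_n|^2 = 64π^2/3 + 81

Expand and integrate term by term over [-π, π]:
  ∫ (8x)^2 dx = 64·(2π^3/3); ∫ 2·8·(9)·x dx = 0 (odd integrand); ∫ 9^2 dx = 81·2π.
So (1/(2π)) ∫_{-π}^{π} (8x + 9)^2 dx = 64π^2/3 + 81 = 64π^2/3 + 81.
Parseval ⇒ Σ |c_n|^2 = 64π^2/3 + 81.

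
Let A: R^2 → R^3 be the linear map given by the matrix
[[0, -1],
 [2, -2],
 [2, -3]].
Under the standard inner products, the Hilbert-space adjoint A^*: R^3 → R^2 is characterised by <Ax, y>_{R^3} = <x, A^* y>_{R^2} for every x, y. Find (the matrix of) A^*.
A^* = A^T =
[[0, 2, 2],
 [-1, -2, -3]]

For real matrices with standard dot products, the defining identity <Ax, y> = <x, A^* y> gives (Ax)^T y = x^T (A^*) y, i.e. x^T A^T y = x^T (A^*) y. Since this holds for all x, y, we must have A^* = A^T. Therefore
A^* =
[[0, 2, 2],
 [-1, -2, -3]].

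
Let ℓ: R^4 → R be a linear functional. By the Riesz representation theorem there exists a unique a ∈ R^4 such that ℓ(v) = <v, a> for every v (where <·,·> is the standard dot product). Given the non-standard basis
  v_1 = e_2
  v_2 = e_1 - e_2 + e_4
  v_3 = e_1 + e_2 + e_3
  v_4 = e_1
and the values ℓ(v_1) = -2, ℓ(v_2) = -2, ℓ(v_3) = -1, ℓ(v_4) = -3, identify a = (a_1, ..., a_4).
a = (-3, -2, 4, -1)

Write a = (a_1, ..., a_4) in the standard basis. For each basis vector v_i, ℓ(v_i) = <v_i, a> is a linear equation in the a_j's. Collect the n equations into a matrix system V a = ℓ, where row i of V is v_i (expressed in the standard basis). Since V is invertible (lower-triangular with 1s on the diagonal, up to permutation), solve by back-substitution:
  V =
[[0, 1, 0, 0],
 [1, -1, 0, 1],
 [1, 1, 1, 0],
 [1, 0, 0, 0]]
  V a = (-2, -2, -1, -3)
Solving gives a = (-3, -2, 4, -1).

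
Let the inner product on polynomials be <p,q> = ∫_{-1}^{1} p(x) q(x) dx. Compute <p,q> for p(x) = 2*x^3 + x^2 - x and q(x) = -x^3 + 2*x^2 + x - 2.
<p,q> = -4/7

Expand the product: p(x)·q(x) = -2*x^6 + 3*x^5 + 5*x^4 - 5*x^3 - 3*x^2 + 2*x.
∫_{-1}^{1} of each monomial x^k gives [2/(k+1) if k even, 0 if k odd]. Integrating term-by-term (or equivalently evaluating the antiderivative F(x) = -2*x^7/7 + x^6/2 + x^5 - 5*x^4/4 - x^3 + x^2 at the endpoints):
  F(1) − F(−1) = -1/28 − (15/28) = -4/7.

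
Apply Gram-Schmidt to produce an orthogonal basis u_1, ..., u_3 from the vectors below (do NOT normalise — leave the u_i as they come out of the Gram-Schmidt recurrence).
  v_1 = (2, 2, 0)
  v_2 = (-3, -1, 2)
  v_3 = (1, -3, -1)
Orthogonal basis:
  u_1 = (2, 2, 0)
  u_2 = (-1, 1, 2)
  u_3 = (1, -1, 1)

Apply the Gram-Schmidt recurrence
  u_1 = v_1
  u_i = v_i − Σ_{j<i} ((v_i · u_j) / (u_j · u_j)) · u_j.

Step by step this gives:
  u_1 = (2, 2, 0)
  u_2 = (-1, 1, 2)
  u_3 = (1, -1, 1)

Orthogonality check:
  u_2 · u_1 = 0 (should be 0)
  u_3 · u_1 = 0 (should be 0)
  u_3 · u_2 = 0 (should be 0)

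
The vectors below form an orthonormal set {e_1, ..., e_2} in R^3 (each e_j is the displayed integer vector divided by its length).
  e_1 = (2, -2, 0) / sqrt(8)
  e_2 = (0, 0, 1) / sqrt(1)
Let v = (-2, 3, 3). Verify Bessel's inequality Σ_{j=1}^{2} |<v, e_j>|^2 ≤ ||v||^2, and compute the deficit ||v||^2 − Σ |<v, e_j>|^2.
Σ |<v, e_j>|^2 = 43/2; ||v||^2 = 22; deficit = 1/2

Write each e_j = u_j / sqrt(<u_j, u_j>) where u_j is the displayed integer vector. Then <v, e_j> = <v, u_j> / sqrt(<u_j, u_j>), so |<v, e_j>|^2 = <v, u_j>^2 / <u_j, u_j>.
Coefficients: <v, e_1> = -10/sqrt(8), <v, e_2> = 3/sqrt(1).
Square and sum: Σ |<v, e_j>|^2 = 43/2.
Compute ||v||^2 = v·v = 22.
Deficit = 22 − 43/2 = 1/2 ≥ 0, confirming Bessel's inequality. (The deficit equals ||v − Σ <v,e_j> e_j||^2, the squared distance from v to span{e_j}.)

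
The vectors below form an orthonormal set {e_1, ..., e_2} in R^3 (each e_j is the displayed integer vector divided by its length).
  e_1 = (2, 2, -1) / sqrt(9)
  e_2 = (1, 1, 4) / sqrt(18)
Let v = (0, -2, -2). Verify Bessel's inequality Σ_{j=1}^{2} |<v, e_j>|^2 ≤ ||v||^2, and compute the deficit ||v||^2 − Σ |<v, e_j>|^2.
Σ |<v, e_j>|^2 = 6; ||v||^2 = 8; deficit = 2

Write each e_j = u_j / sqrt(<u_j, u_j>) where u_j is the displayed integer vector. Then <v, e_j> = <v, u_j> / sqrt(<u_j, u_j>), so |<v, e_j>|^2 = <v, u_j>^2 / <u_j, u_j>.
Coefficients: <v, e_1> = -2/sqrt(9), <v, e_2> = -10/sqrt(18).
Square and sum: Σ |<v, e_j>|^2 = 6.
Compute ||v||^2 = v·v = 8.
Deficit = 8 − 6 = 2 ≥ 0, confirming Bessel's inequality. (The deficit equals ||v − Σ <v,e_j> e_j||^2, the squared distance from v to span{e_j}.)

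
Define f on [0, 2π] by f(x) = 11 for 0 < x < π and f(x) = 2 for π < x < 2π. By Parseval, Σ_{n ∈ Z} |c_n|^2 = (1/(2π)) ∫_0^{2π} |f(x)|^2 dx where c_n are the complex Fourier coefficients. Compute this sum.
Σ |c_n|^2 = 125/2

Parseval equates the L^2 energy of f (normalised by 1/(2π)) with the ℓ^2 sum of its Fourier coefficients: (1/(2π)) ∫_0^{2π} |f|^2 = Σ |c_n|^2.
Compute the left side: (1/(2π)) [∫_0^π 11^2 dx + ∫_π^{2π} 2^2 dx] = (1/(2π)) · (121π + 4π) = (121 + 4)/2 = 125/2.
So Σ_{n ∈ Z} |c_n|^2 = 125/2.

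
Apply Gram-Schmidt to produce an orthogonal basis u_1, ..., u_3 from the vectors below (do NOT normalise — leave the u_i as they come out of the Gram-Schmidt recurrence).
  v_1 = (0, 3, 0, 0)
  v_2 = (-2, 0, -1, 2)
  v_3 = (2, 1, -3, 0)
Orthogonal basis:
  u_1 = (0, 3, 0, 0)
  u_2 = (-2, 0, -1, 2)
  u_3 = (16/9, 0, -28/9, 2/9)

Apply the Gram-Schmidt recurrence
  u_1 = v_1
  u_i = v_i − Σ_{j<i} ((v_i · u_j) / (u_j · u_j)) · u_j.

Step by step this gives:
  u_1 = (0, 3, 0, 0)
  u_2 = (-2, 0, -1, 2)
  u_3 = (16/9, 0, -28/9, 2/9)

Orthogonality check:
  u_2 · u_1 = 0 (should be 0)
  u_3 · u_1 = 0 (should be 0)
  u_3 · u_2 = 0 (should be 0)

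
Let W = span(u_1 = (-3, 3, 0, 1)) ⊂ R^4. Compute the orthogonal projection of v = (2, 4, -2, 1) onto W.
proj_W(v) = (-21/19, 21/19, 0, 7/19)

Set up U = [u_1 | ... | u_1] ∈ R^(4×1). The projector onto W = col(U) is P = U (U^T U)^(-1) U^T.
Compute U^T U =
  [19],
and U^T v = (7).
Solve U^T U · c = U^T v for the coefficients: c = (7/19). The projection is proj_W(v) = U c.
Check: (v - proj_W(v)) · u_1 = 0  (should be 0).
Result: proj_W(v) = (-21/19, 21/19, 0, 7/19).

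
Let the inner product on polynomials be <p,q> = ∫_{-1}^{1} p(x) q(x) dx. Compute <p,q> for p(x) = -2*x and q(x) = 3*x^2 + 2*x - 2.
<p,q> = -8/3

Expand the product: p(x)·q(x) = -6*x^3 - 4*x^2 + 4*x.
∫_{-1}^{1} of each monomial x^k gives [2/(k+1) if k even, 0 if k odd]. Integrating term-by-term (or equivalently evaluating the antiderivative F(x) = -3*x^4/2 - 4*x^3/3 + 2*x^2 at the endpoints):
  F(1) − F(−1) = -5/6 − (11/6) = -8/3.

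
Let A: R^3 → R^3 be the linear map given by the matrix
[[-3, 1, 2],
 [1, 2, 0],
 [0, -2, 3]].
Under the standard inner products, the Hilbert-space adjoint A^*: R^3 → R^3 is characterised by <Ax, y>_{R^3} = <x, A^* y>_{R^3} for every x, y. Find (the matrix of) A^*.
A^* = A^T =
[[-3, 1, 0],
 [1, 2, -2],
 [2, 0, 3]]

For real matrices with standard dot products, the defining identity <Ax, y> = <x, A^* y> gives (Ax)^T y = x^T (A^*) y, i.e. x^T A^T y = x^T (A^*) y. Since this holds for all x, y, we must have A^* = A^T. Therefore
A^* =
[[-3, 1, 0],
 [1, 2, -2],
 [2, 0, 3]].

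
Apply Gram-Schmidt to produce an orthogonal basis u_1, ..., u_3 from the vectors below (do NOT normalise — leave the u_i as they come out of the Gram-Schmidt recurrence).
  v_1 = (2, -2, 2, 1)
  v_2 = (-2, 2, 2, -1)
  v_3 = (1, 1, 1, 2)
Orthogonal basis:
  u_1 = (2, -2, 2, 1)
  u_2 = (-16/13, 16/13, 36/13, -8/13)
  u_3 = (5/9, 13/9, 0, 16/9)

Apply the Gram-Schmidt recurrence
  u_1 = v_1
  u_i = v_i − Σ_{j<i} ((v_i · u_j) / (u_j · u_j)) · u_j.

Step by step this gives:
  u_1 = (2, -2, 2, 1)
  u_2 = (-16/13, 16/13, 36/13, -8/13)
  u_3 = (5/9, 13/9, 0, 16/9)

Orthogonality check:
  u_2 · u_1 = 0 (should be 0)
  u_3 · u_1 = 0 (should be 0)
  u_3 · u_2 = 0 (should be 0)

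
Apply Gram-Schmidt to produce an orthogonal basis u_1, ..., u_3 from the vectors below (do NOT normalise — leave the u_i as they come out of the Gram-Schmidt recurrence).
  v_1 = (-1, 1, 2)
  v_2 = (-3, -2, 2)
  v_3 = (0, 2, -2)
Orthogonal basis:
  u_1 = (-1, 1, 2)
  u_2 = (-13/6, -17/6, 1/3)
  u_3 = (-108/77, 72/77, -90/77)

Apply the Gram-Schmidt recurrence
  u_1 = v_1
  u_i = v_i − Σ_{j<i} ((v_i · u_j) / (u_j · u_j)) · u_j.

Step by step this gives:
  u_1 = (-1, 1, 2)
  u_2 = (-13/6, -17/6, 1/3)
  u_3 = (-108/77, 72/77, -90/77)

Orthogonality check:
  u_2 · u_1 = 0 (should be 0)
  u_3 · u_1 = 0 (should be 0)
  u_3 · u_2 = 0 (should be 0)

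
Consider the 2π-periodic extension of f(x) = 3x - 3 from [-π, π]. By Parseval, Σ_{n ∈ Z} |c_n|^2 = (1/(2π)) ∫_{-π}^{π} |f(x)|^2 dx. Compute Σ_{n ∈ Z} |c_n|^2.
Σ |c_n|^2 = 3π^2 + 9

Expand and integrate term by term over [-π, π]:
  ∫ (3x)^2 dx = 9·(2π^3/3); ∫ 2·3·(-3)·x dx = 0 (odd integrand); ∫ (-3)^2 dx = 9·2π.
So (1/(2π)) ∫_{-π}^{π} (3x - 3)^2 dx = 9π^2/3 + 9 = 3π^2 + 9.
Parseval ⇒ Σ |c_n|^2 = 3π^2 + 9.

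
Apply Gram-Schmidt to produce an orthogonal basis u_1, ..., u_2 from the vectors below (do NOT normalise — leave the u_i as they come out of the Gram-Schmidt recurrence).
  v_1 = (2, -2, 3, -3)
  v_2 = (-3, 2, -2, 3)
Orthogonal basis:
  u_1 = (2, -2, 3, -3)
  u_2 = (-14/13, 1/13, 23/26, 3/26)

Apply the Gram-Schmidt recurrence
  u_1 = v_1
  u_i = v_i − Σ_{j<i} ((v_i · u_j) / (u_j · u_j)) · u_j.

Step by step this gives:
  u_1 = (2, -2, 3, -3)
  u_2 = (-14/13, 1/13, 23/26, 3/26)

Orthogonality check:
  u_2 · u_1 = 0 (should be 0)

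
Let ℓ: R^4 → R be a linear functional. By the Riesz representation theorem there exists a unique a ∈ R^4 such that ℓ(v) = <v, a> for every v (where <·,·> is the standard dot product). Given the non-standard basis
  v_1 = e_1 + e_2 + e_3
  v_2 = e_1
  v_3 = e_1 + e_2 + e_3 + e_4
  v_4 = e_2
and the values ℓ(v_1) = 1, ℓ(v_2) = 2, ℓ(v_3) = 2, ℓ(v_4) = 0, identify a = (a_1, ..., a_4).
a = (2, 0, -1, 1)

Write a = (a_1, ..., a_4) in the standard basis. For each basis vector v_i, ℓ(v_i) = <v_i, a> is a linear equation in the a_j's. Collect the n equations into a matrix system V a = ℓ, where row i of V is v_i (expressed in the standard basis). Since V is invertible (lower-triangular with 1s on the diagonal, up to permutation), solve by back-substitution:
  V =
[[1, 1, 1, 0],
 [1, 0, 0, 0],
 [1, 1, 1, 1],
 [0, 1, 0, 0]]
  V a = (1, 2, 2, 0)
Solving gives a = (2, 0, -1, 1).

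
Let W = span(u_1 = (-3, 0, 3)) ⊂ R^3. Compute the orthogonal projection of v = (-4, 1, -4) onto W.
proj_W(v) = (0, 0, 0)

Set up U = [u_1 | ... | u_1] ∈ R^(3×1). The projector onto W = col(U) is P = U (U^T U)^(-1) U^T.
Compute U^T U =
  [18],
and U^T v = (0).
Solve U^T U · c = U^T v for the coefficients: c = (0). The projection is proj_W(v) = U c.
Check: (v - proj_W(v)) · u_1 = 0  (should be 0).
Result: proj_W(v) = (0, 0, 0).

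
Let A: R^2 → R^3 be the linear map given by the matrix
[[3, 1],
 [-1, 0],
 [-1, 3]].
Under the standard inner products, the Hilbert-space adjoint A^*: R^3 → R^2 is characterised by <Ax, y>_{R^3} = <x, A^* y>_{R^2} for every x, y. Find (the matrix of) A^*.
A^* = A^T =
[[3, -1, -1],
 [1, 0, 3]]

For real matrices with standard dot products, the defining identity <Ax, y> = <x, A^* y> gives (Ax)^T y = x^T (A^*) y, i.e. x^T A^T y = x^T (A^*) y. Since this holds for all x, y, we must have A^* = A^T. Therefore
A^* =
[[3, -1, -1],
 [1, 0, 3]].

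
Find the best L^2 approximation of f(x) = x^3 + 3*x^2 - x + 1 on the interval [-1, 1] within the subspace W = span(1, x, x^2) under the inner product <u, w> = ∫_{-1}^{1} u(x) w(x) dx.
g(x) = 3*x^2 - 2*x/5 + 1

The best approximation g ∈ W is the orthogonal projection of f onto W. Writing g = a_0 + a_1 x + a_2 x^2, the coefficients solve the normal equations G · a = b where
  G_{ij} = <φ_i, φ_j> and b_i = <f, φ_i>, with φ_0 = 1, φ_1 = x, φ_2 = x^2.
G =
  [2, 0, 2/3]
  [0, 2/3, 0]
  [2/3, 0, 2/5],
b = (4, -4/15, 28/15).
Solving gives a_0 = 1, a_1 = -2/5, a_2 = 3, so
  g(x) = 3*x^2 - 2*x/5 + 1.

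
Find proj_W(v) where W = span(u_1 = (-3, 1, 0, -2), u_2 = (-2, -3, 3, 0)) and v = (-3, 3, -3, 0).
proj_W(v) = (-492/299, 912/299, -612/299, -600/299)

Set up U = [u_1 | ... | u_2] ∈ R^(4×2). The projector onto W = col(U) is P = U (U^T U)^(-1) U^T.
Compute U^T U =
  [14, 3]
  [3, 22],
and U^T v = (12, -12).
Solve U^T U · c = U^T v for the coefficients: c = (300/299, -204/299). The projection is proj_W(v) = U c.
Check: (v - proj_W(v)) · u_1 = 0  (should be 0).
Check: (v - proj_W(v)) · u_2 = 0  (should be 0).
Result: proj_W(v) = (-492/299, 912/299, -612/299, -600/299).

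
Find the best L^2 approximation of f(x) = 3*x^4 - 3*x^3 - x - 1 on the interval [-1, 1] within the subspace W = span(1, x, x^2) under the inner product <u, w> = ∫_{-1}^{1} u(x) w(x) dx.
g(x) = 18*x^2/7 - 14*x/5 - 44/35

The best approximation g ∈ W is the orthogonal projection of f onto W. Writing g = a_0 + a_1 x + a_2 x^2, the coefficients solve the normal equations G · a = b where
  G_{ij} = <φ_i, φ_j> and b_i = <f, φ_i>, with φ_0 = 1, φ_1 = x, φ_2 = x^2.
G =
  [2, 0, 2/3]
  [0, 2/3, 0]
  [2/3, 0, 2/5],
b = (-4/5, -28/15, 4/21).
Solving gives a_0 = -44/35, a_1 = -14/5, a_2 = 18/7, so
  g(x) = 18*x^2/7 - 14*x/5 - 44/35.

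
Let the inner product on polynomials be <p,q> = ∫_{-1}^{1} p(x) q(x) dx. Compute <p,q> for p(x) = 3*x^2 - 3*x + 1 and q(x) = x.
<p,q> = -2

Expand the product: p(x)·q(x) = 3*x^3 - 3*x^2 + x.
∫_{-1}^{1} of each monomial x^k gives [2/(k+1) if k even, 0 if k odd]. Integrating term-by-term (or equivalently evaluating the antiderivative F(x) = 3*x^4/4 - x^3 + x^2/2 at the endpoints):
  F(1) − F(−1) = 1/4 − (9/4) = -2.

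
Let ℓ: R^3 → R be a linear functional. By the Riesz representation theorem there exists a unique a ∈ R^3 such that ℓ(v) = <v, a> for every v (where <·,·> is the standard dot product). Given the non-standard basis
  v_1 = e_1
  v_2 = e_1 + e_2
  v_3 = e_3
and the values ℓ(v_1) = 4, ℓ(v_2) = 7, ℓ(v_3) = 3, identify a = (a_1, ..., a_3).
a = (4, 3, 3)

Write a = (a_1, ..., a_3) in the standard basis. For each basis vector v_i, ℓ(v_i) = <v_i, a> is a linear equation in the a_j's. Collect the n equations into a matrix system V a = ℓ, where row i of V is v_i (expressed in the standard basis). Since V is invertible (lower-triangular with 1s on the diagonal, up to permutation), solve by back-substitution:
  V =
[[1, 0, 0],
 [1, 1, 0],
 [0, 0, 1]]
  V a = (4, 7, 3)
Solving gives a = (4, 3, 3).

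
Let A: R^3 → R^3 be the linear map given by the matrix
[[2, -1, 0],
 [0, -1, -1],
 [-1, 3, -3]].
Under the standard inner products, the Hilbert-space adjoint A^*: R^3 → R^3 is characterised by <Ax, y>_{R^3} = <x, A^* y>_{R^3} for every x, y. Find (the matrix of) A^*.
A^* = A^T =
[[2, 0, -1],
 [-1, -1, 3],
 [0, -1, -3]]

For real matrices with standard dot products, the defining identity <Ax, y> = <x, A^* y> gives (Ax)^T y = x^T (A^*) y, i.e. x^T A^T y = x^T (A^*) y. Since this holds for all x, y, we must have A^* = A^T. Therefore
A^* =
[[2, 0, -1],
 [-1, -1, 3],
 [0, -1, -3]].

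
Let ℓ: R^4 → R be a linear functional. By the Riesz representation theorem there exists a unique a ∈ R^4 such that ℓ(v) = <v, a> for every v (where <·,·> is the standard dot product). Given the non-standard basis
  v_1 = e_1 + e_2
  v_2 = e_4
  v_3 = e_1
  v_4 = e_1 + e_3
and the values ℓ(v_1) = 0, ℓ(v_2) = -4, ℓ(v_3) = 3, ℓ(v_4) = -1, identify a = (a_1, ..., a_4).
a = (3, -3, -4, -4)

Write a = (a_1, ..., a_4) in the standard basis. For each basis vector v_i, ℓ(v_i) = <v_i, a> is a linear equation in the a_j's. Collect the n equations into a matrix system V a = ℓ, where row i of V is v_i (expressed in the standard basis). Since V is invertible (lower-triangular with 1s on the diagonal, up to permutation), solve by back-substitution:
  V =
[[1, 1, 0, 0],
 [0, 0, 0, 1],
 [1, 0, 0, 0],
 [1, 0, 1, 0]]
  V a = (0, -4, 3, -1)
Solving gives a = (3, -3, -4, -4).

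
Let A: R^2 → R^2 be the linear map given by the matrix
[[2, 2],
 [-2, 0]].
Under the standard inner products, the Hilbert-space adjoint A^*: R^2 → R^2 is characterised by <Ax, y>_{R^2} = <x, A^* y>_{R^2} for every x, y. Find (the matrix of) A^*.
A^* = A^T =
[[2, -2],
 [2, 0]]

For real matrices with standard dot products, the defining identity <Ax, y> = <x, A^* y> gives (Ax)^T y = x^T (A^*) y, i.e. x^T A^T y = x^T (A^*) y. Since this holds for all x, y, we must have A^* = A^T. Therefore
A^* =
[[2, -2],
 [2, 0]].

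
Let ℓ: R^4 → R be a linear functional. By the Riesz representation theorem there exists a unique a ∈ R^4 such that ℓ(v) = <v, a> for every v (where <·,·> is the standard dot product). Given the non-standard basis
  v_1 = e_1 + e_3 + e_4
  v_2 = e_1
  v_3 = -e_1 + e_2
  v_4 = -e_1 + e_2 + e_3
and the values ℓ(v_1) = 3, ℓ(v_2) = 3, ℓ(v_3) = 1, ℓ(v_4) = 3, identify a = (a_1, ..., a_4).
a = (3, 4, 2, -2)

Write a = (a_1, ..., a_4) in the standard basis. For each basis vector v_i, ℓ(v_i) = <v_i, a> is a linear equation in the a_j's. Collect the n equations into a matrix system V a = ℓ, where row i of V is v_i (expressed in the standard basis). Since V is invertible (lower-triangular with 1s on the diagonal, up to permutation), solve by back-substitution:
  V =
[[1, 0, 1, 1],
 [1, 0, 0, 0],
 [-1, 1, 0, 0],
 [-1, 1, 1, 0]]
  V a = (3, 3, 1, 3)
Solving gives a = (3, 4, 2, -2).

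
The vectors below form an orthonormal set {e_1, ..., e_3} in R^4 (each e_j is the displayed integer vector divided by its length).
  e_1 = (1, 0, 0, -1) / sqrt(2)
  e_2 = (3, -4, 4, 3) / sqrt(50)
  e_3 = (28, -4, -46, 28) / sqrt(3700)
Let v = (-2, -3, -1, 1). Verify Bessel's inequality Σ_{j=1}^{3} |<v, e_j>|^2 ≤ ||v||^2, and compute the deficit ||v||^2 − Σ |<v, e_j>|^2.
Σ |<v, e_j>|^2 = 194/37; ||v||^2 = 15; deficit = 361/37

Write each e_j = u_j / sqrt(<u_j, u_j>) where u_j is the displayed integer vector. Then <v, e_j> = <v, u_j> / sqrt(<u_j, u_j>), so |<v, e_j>|^2 = <v, u_j>^2 / <u_j, u_j>.
Coefficients: <v, e_1> = -3/sqrt(2), <v, e_2> = 5/sqrt(50), <v, e_3> = 30/sqrt(3700).
Square and sum: Σ |<v, e_j>|^2 = 194/37.
Compute ||v||^2 = v·v = 15.
Deficit = 15 − 194/37 = 361/37 ≥ 0, confirming Bessel's inequality. (The deficit equals ||v − Σ <v,e_j> e_j||^2, the squared distance from v to span{e_j}.)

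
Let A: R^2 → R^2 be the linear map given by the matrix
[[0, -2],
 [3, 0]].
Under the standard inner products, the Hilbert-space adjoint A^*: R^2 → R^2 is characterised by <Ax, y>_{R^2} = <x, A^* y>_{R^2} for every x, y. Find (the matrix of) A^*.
A^* = A^T =
[[0, 3],
 [-2, 0]]

For real matrices with standard dot products, the defining identity <Ax, y> = <x, A^* y> gives (Ax)^T y = x^T (A^*) y, i.e. x^T A^T y = x^T (A^*) y. Since this holds for all x, y, we must have A^* = A^T. Therefore
A^* =
[[0, 3],
 [-2, 0]].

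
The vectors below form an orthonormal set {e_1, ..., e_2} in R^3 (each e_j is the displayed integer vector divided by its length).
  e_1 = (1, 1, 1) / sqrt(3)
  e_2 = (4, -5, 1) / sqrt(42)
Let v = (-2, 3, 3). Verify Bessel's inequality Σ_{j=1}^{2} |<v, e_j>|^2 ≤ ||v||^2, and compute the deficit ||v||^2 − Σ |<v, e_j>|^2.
Σ |<v, e_j>|^2 = 104/7; ||v||^2 = 22; deficit = 50/7

Write each e_j = u_j / sqrt(<u_j, u_j>) where u_j is the displayed integer vector. Then <v, e_j> = <v, u_j> / sqrt(<u_j, u_j>), so |<v, e_j>|^2 = <v, u_j>^2 / <u_j, u_j>.
Coefficients: <v, e_1> = 4/sqrt(3), <v, e_2> = -20/sqrt(42).
Square and sum: Σ |<v, e_j>|^2 = 104/7.
Compute ||v||^2 = v·v = 22.
Deficit = 22 − 104/7 = 50/7 ≥ 0, confirming Bessel's inequality. (The deficit equals ||v − Σ <v,e_j> e_j||^2, the squared distance from v to span{e_j}.)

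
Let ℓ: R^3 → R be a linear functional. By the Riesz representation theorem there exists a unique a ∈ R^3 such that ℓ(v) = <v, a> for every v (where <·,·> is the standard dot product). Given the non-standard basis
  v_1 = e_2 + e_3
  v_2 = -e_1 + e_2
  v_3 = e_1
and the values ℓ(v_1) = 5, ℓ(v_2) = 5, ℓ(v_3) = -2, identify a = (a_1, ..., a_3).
a = (-2, 3, 2)

Write a = (a_1, ..., a_3) in the standard basis. For each basis vector v_i, ℓ(v_i) = <v_i, a> is a linear equation in the a_j's. Collect the n equations into a matrix system V a = ℓ, where row i of V is v_i (expressed in the standard basis). Since V is invertible (lower-triangular with 1s on the diagonal, up to permutation), solve by back-substitution:
  V =
[[0, 1, 1],
 [-1, 1, 0],
 [1, 0, 0]]
  V a = (5, 5, -2)
Solving gives a = (-2, 3, 2).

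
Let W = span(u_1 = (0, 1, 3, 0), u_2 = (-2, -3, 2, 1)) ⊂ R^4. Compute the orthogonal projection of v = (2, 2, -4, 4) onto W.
proj_W(v) = (220/171, 64/57, -634/171, -110/171)

Set up U = [u_1 | ... | u_2] ∈ R^(4×2). The projector onto W = col(U) is P = U (U^T U)^(-1) U^T.
Compute U^T U =
  [10, 3]
  [3, 18],
and U^T v = (-10, -14).
Solve U^T U · c = U^T v for the coefficients: c = (-46/57, -110/171). The projection is proj_W(v) = U c.
Check: (v - proj_W(v)) · u_1 = 0  (should be 0).
Check: (v - proj_W(v)) · u_2 = 0  (should be 0).
Result: proj_W(v) = (220/171, 64/57, -634/171, -110/171).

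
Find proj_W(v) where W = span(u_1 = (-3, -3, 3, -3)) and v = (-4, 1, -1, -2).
proj_W(v) = (-1, -1, 1, -1)

Set up U = [u_1 | ... | u_1] ∈ R^(4×1). The projector onto W = col(U) is P = U (U^T U)^(-1) U^T.
Compute U^T U =
  [36],
and U^T v = (12).
Solve U^T U · c = U^T v for the coefficients: c = (1/3). The projection is proj_W(v) = U c.
Check: (v - proj_W(v)) · u_1 = 0  (should be 0).
Result: proj_W(v) = (-1, -1, 1, -1).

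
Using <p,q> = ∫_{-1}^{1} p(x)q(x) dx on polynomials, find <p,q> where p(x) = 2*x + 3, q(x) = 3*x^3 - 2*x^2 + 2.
<p,q> = 52/5

Expand the product: p(x)·q(x) = 6*x^4 + 5*x^3 - 6*x^2 + 4*x + 6.
∫_{-1}^{1} of each monomial x^k gives [2/(k+1) if k even, 0 if k odd]. Integrating term-by-term (or equivalently evaluating the antiderivative F(x) = 6*x^5/5 + 5*x^4/4 - 2*x^3 + 2*x^2 + 6*x at the endpoints):
  F(1) − F(−1) = 169/20 − (-39/20) = 52/5.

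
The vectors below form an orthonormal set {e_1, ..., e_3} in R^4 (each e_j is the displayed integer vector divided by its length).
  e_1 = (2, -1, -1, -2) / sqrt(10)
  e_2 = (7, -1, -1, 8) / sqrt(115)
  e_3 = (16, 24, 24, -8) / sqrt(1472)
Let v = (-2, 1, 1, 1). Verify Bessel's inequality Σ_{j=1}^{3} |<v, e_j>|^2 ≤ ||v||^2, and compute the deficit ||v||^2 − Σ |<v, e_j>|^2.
Σ |<v, e_j>|^2 = 7; ||v||^2 = 7; deficit = 0

Write each e_j = u_j / sqrt(<u_j, u_j>) where u_j is the displayed integer vector. Then <v, e_j> = <v, u_j> / sqrt(<u_j, u_j>), so |<v, e_j>|^2 = <v, u_j>^2 / <u_j, u_j>.
Coefficients: <v, e_1> = -8/sqrt(10), <v, e_2> = -8/sqrt(115), <v, e_3> = 8/sqrt(1472).
Square and sum: Σ |<v, e_j>|^2 = 7.
Compute ||v||^2 = v·v = 7.
Deficit = 7 − 7 = 0 ≥ 0, confirming Bessel's inequality. (The deficit equals ||v − Σ <v,e_j> e_j||^2, the squared distance from v to span{e_j}.)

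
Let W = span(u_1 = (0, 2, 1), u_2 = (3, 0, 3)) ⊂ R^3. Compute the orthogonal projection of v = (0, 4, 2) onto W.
proj_W(v) = (0, 4, 2)

Set up U = [u_1 | ... | u_2] ∈ R^(3×2). The projector onto W = col(U) is P = U (U^T U)^(-1) U^T.
Compute U^T U =
  [5, 3]
  [3, 18],
and U^T v = (10, 6).
Solve U^T U · c = U^T v for the coefficients: c = (2, 0). The projection is proj_W(v) = U c.
Check: (v - proj_W(v)) · u_1 = 0  (should be 0).
Check: (v - proj_W(v)) · u_2 = 0  (should be 0).
Result: proj_W(v) = (0, 4, 2).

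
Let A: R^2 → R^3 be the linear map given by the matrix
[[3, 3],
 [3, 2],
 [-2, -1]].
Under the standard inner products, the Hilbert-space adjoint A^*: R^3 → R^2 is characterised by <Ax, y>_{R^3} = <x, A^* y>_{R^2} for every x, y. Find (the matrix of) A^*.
A^* = A^T =
[[3, 3, -2],
 [3, 2, -1]]

For real matrices with standard dot products, the defining identity <Ax, y> = <x, A^* y> gives (Ax)^T y = x^T (A^*) y, i.e. x^T A^T y = x^T (A^*) y. Since this holds for all x, y, we must have A^* = A^T. Therefore
A^* =
[[3, 3, -2],
 [3, 2, -1]].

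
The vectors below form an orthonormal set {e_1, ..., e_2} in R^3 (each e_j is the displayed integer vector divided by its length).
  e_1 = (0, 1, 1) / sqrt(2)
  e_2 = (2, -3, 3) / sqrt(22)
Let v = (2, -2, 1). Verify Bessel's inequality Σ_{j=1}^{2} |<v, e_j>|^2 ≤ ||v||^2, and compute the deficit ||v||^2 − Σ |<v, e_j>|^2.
Σ |<v, e_j>|^2 = 90/11; ||v||^2 = 9; deficit = 9/11

Write each e_j = u_j / sqrt(<u_j, u_j>) where u_j is the displayed integer vector. Then <v, e_j> = <v, u_j> / sqrt(<u_j, u_j>), so |<v, e_j>|^2 = <v, u_j>^2 / <u_j, u_j>.
Coefficients: <v, e_1> = -1/sqrt(2), <v, e_2> = 13/sqrt(22).
Square and sum: Σ |<v, e_j>|^2 = 90/11.
Compute ||v||^2 = v·v = 9.
Deficit = 9 − 90/11 = 9/11 ≥ 0, confirming Bessel's inequality. (The deficit equals ||v − Σ <v,e_j> e_j||^2, the squared distance from v to span{e_j}.)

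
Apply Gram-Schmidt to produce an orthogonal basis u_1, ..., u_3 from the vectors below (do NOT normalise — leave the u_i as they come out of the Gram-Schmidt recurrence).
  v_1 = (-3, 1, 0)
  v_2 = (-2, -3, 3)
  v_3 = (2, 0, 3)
Orthogonal basis:
  u_1 = (-3, 1, 0)
  u_2 = (-11/10, -33/10, 3)
  u_3 = (117/211, 351/211, 429/211)

Apply the Gram-Schmidt recurrence
  u_1 = v_1
  u_i = v_i − Σ_{j<i} ((v_i · u_j) / (u_j · u_j)) · u_j.

Step by step this gives:
  u_1 = (-3, 1, 0)
  u_2 = (-11/10, -33/10, 3)
  u_3 = (117/211, 351/211, 429/211)

Orthogonality check:
  u_2 · u_1 = 0 (should be 0)
  u_3 · u_1 = 0 (should be 0)
  u_3 · u_2 = 0 (should be 0)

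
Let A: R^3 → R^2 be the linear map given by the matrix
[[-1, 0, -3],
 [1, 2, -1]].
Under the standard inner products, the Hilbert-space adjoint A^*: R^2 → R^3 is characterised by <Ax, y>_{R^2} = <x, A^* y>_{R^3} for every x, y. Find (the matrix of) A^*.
A^* = A^T =
[[-1, 1],
 [0, 2],
 [-3, -1]]

For real matrices with standard dot products, the defining identity <Ax, y> = <x, A^* y> gives (Ax)^T y = x^T (A^*) y, i.e. x^T A^T y = x^T (A^*) y. Since this holds for all x, y, we must have A^* = A^T. Therefore
A^* =
[[-1, 1],
 [0, 2],
 [-3, -1]].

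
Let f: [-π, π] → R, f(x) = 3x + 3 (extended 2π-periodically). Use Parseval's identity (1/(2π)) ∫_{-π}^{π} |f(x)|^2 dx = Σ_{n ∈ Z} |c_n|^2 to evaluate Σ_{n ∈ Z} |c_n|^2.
Σ |c_n|^2 = 3π^2 + 9

Expand and integrate term by term over [-π, π]:
  ∫ (3x)^2 dx = 9·(2π^3/3); ∫ 2·3·(3)·x dx = 0 (odd integrand); ∫ 3^2 dx = 9·2π.
So (1/(2π)) ∫_{-π}^{π} (3x + 3)^2 dx = 9π^2/3 + 9 = 3π^2 + 9.
Parseval ⇒ Σ |c_n|^2 = 3π^2 + 9.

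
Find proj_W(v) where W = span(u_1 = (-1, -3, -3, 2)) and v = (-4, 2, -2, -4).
proj_W(v) = (4/23, 12/23, 12/23, -8/23)

Set up U = [u_1 | ... | u_1] ∈ R^(4×1). The projector onto W = col(U) is P = U (U^T U)^(-1) U^T.
Compute U^T U =
  [23],
and U^T v = (-4).
Solve U^T U · c = U^T v for the coefficients: c = (-4/23). The projection is proj_W(v) = U c.
Check: (v - proj_W(v)) · u_1 = 0  (should be 0).
Result: proj_W(v) = (4/23, 12/23, 12/23, -8/23).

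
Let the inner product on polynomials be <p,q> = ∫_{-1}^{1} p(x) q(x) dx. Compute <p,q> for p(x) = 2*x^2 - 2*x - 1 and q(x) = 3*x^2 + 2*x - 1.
<p,q> = -8/5

Expand the product: p(x)·q(x) = 6*x^4 - 2*x^3 - 9*x^2 + 1.
∫_{-1}^{1} of each monomial x^k gives [2/(k+1) if k even, 0 if k odd]. Integrating term-by-term (or equivalently evaluating the antiderivative F(x) = 6*x^5/5 - x^4/2 - 3*x^3 + x at the endpoints):
  F(1) − F(−1) = -13/10 − (3/10) = -8/5.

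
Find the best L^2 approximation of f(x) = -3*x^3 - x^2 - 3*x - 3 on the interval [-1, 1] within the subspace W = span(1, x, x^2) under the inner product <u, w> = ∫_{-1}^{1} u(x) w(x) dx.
g(x) = -x^2 - 24*x/5 - 3

The best approximation g ∈ W is the orthogonal projection of f onto W. Writing g = a_0 + a_1 x + a_2 x^2, the coefficients solve the normal equations G · a = b where
  G_{ij} = <φ_i, φ_j> and b_i = <f, φ_i>, with φ_0 = 1, φ_1 = x, φ_2 = x^2.
G =
  [2, 0, 2/3]
  [0, 2/3, 0]
  [2/3, 0, 2/5],
b = (-20/3, -16/5, -12/5).
Solving gives a_0 = -3, a_1 = -24/5, a_2 = -1, so
  g(x) = -x^2 - 24*x/5 - 3.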